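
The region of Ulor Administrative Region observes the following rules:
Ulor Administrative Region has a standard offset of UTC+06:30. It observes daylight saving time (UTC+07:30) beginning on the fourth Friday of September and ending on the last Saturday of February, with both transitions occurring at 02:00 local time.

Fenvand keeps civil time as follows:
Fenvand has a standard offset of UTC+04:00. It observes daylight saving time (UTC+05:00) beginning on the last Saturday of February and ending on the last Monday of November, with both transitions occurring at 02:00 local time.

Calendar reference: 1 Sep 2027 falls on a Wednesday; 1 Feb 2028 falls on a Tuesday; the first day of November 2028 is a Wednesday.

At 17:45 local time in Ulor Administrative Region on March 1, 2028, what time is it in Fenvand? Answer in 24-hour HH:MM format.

1 September 2027 is a Wednesday, so the first Friday is September 3 and the fourth is September 24.
1 February 2028 is a Tuesday, so Saturdays fall on 5, 12, 19, 26; the last is February 26.
March 1, 2028 does not fall between 24 September 2027 and 26 February 2028, so daylight saving is not in effect and Ulor Administrative Region is at UTC+06:30.
17:45 Ulor Administrative Region − 6h30m = 11:15 UTC.
1 February 2028 is a Tuesday, so Saturdays fall on 5, 12, 19, 26; the last is February 26.
1 November 2028 is a Wednesday, so Mondays fall on 6, 13, 20, 27; the last is November 27.
At the standard offset (UTC+04:00), 11:15 UTC + 4h = 15:15 Fenvand standard time.
Daylight saving runs 26 February – 27 November; the standard-time date in Fenvand, March 1, 2028, is inside that window, so Fenvand is at UTC+05:00.
11:15 UTC + 5h = 16:15 Fenvand.

16:15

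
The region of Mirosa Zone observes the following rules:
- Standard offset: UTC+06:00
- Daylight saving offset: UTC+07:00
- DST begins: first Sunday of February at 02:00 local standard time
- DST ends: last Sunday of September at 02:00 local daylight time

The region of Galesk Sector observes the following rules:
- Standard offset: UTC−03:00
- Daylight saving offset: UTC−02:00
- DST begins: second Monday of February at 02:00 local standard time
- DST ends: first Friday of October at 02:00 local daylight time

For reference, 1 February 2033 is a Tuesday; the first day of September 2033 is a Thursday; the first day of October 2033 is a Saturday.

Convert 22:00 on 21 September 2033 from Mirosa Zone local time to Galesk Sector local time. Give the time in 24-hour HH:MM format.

1 February 2033 is a Tuesday, so the first Sunday is February 6.
1 September 2033 is a Thursday, so Sundays fall on 4, 11, 18, 25; the last is September 25.
21 September 2033 lies within the daylight-saving period (6 February – 25 September), so Mirosa Zone is on daylight time, UTC+07:00.
22:00 Mirosa Zone − 7h = 15:00 UTC.
1 February 2033 is a Tuesday, so the first Monday is February 7 and the second is February 14.
1 October 2033 is a Saturday, so the first Friday is October 7.
At the standard offset (UTC−03:00), 15:00 UTC − 3h = 12:00 Galesk Sector standard time.
Daylight saving runs 14 February – 7 October; the standard-time date in Galesk Sector, 21 September 2033, is inside that window, so Galesk Sector is at UTC−02:00.
15:00 UTC − 2h = 13:00 Galesk Sector.

13:00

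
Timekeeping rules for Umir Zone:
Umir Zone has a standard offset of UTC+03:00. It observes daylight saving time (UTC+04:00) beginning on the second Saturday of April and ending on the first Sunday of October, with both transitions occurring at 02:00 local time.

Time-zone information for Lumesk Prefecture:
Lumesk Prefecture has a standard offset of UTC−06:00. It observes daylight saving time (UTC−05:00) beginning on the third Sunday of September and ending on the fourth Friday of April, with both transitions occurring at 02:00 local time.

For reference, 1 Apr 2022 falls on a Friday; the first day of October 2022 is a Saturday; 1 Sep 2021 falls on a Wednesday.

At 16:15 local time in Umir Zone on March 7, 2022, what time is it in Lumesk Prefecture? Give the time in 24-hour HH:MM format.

08:15

1 April 2022 is a Friday, so the first Saturday is April 2 and the second is April 9.
1 October 2022 is a Saturday, so the first Sunday is October 2.
March 7, 2022 is outside the daylight-saving period (9 April – 2 October), so Umir Zone is on standard time, UTC+03:00.
16:15 Umir Zone − 3h = 13:15 UTC.
1 September 2021 is a Wednesday, so the first Sunday is September 5 and the third is September 19.
1 April 2022 is a Friday, so the first Friday is April 1 and the fourth is April 22.
At the standard offset (UTC−06:00), 13:15 UTC − 6h = 07:15 Lumesk Prefecture standard time.
The standard-time date in Lumesk Prefecture, March 7, 2022, falls between 19 September 2021 and 22 April 2022, so daylight saving is in effect and Lumesk Prefecture is at UTC−05:00.
13:15 UTC − 5h = 08:15 Lumesk Prefecture.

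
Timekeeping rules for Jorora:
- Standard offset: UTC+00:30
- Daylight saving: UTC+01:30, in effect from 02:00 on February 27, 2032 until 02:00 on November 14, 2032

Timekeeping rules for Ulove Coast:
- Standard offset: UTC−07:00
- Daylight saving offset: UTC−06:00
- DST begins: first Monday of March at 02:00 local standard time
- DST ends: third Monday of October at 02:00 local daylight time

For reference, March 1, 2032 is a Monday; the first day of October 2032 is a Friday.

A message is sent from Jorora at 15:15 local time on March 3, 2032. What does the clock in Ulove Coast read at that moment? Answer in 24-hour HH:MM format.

March 3, 2032 lies within the daylight-saving period (27 February – 14 November), so Jorora is on daylight time, UTC+01:30.
15:15 Jorora − 1h30m = 13:45 UTC.
1 March 2032 is a Monday, so the first Monday is March 1.
1 October 2032 is a Friday, so the first Monday is October 4 and the third is October 18.
At the standard offset (UTC−07:00), 13:45 UTC − 7h = 06:45 Ulove Coast standard time.
The standard-time date in Ulove Coast, March 3, 2032, falls between 1 March and 18 October, so daylight saving is in effect and Ulove Coast is at UTC−06:00.
13:45 UTC − 6h = 07:45 Ulove Coast.

07:45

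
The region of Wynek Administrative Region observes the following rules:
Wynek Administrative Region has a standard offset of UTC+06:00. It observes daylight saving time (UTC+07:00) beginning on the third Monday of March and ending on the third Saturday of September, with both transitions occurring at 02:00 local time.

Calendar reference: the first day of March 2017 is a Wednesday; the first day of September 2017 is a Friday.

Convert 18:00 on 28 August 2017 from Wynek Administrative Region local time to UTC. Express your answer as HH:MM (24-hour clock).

1 March 2017 is a Wednesday, so the first Monday is March 6 and the third is March 20.
1 September 2017 is a Friday, so the first Saturday is September 2 and the third is September 16.
28 August 2017 falls between 20 March and 16 September, so daylight saving is in effect and Wynek Administrative Region is at UTC+07:00.
18:00 local − 7h = 11:00 UTC.

11:00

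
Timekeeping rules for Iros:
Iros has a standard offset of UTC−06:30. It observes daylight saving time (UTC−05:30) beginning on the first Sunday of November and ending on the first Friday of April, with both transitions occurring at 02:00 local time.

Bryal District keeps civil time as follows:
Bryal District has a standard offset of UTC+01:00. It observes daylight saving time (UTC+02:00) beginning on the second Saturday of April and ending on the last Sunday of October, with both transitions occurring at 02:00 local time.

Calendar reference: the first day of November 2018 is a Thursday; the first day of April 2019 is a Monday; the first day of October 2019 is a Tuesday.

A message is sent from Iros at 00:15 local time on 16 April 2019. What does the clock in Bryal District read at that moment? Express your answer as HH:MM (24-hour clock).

1 November 2018 is a Thursday, so the first Sunday is November 4.
1 April 2019 is a Monday, so the first Friday is April 5.
Daylight saving runs 4 November 2018 – 5 April 2019; 16 April 2019 is outside that window, so Iros is on standard time at UTC−06:30.
00:15 Iros + 6h30m = 06:45 UTC.
1 April 2019 is a Monday, so the first Saturday is April 6 and the second is April 13.
1 October 2019 is a Tuesday, so Sundays fall on 6, 13, 20, 27; the last is October 27.
At the standard offset (UTC+01:00), 06:45 UTC + 1h = 07:45 Bryal District standard time.
Daylight saving runs 13 April – 27 October; the standard-time date in Bryal District, 16 April 2019, is inside that window, so Bryal District is at UTC+02:00.
06:45 UTC + 2h = 08:45 Bryal District.

08:45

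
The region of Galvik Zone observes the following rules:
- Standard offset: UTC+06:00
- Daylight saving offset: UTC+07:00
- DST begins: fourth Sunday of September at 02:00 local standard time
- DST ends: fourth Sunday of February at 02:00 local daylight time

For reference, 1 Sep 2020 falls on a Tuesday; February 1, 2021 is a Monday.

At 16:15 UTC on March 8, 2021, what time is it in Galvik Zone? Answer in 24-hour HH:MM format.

1 September 2020 is a Tuesday, so the first Sunday is September 6 and the fourth is September 27.
1 February 2021 is a Monday, so the first Sunday is February 7 and the fourth is February 28.
At the standard offset (UTC+06:00), 16:15 UTC + 6h = 22:15 Galvik Zone standard time.
The standard-time date in Galvik Zone, March 8, 2021, is outside the daylight-saving period (27 September 2020 – 28 February 2021), so Galvik Zone is on standard time, UTC+06:00.
16:15 UTC + 6h = 22:15 local.

22:15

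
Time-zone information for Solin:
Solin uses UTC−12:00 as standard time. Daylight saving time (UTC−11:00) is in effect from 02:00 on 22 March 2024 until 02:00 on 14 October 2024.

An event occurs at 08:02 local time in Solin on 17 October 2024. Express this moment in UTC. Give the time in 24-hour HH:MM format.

Daylight saving runs 22 March – 14 October; 17 October 2024 is outside that window, so Solin is on standard time at UTC−12:00.
08:02 local + 12h = 20:02 UTC.

20:02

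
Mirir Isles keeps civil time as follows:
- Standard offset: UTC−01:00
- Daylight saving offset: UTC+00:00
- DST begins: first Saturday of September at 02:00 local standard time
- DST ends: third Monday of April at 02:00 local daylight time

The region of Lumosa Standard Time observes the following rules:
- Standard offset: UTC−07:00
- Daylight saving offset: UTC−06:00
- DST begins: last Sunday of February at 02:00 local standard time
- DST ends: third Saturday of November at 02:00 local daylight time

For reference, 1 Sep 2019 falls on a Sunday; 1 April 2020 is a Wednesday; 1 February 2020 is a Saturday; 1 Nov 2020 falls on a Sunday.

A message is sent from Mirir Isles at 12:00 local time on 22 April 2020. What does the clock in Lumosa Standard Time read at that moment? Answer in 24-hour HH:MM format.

07:00

1 September 2019 is a Sunday, so the first Saturday is September 7.
1 April 2020 is a Wednesday, so the first Monday is April 6 and the third is April 20.
22 April 2020 is outside the daylight-saving period (7 September 2019 – 20 April 2020), so Mirir Isles is on standard time, UTC−01:00.
12:00 Mirir Isles + 1h = 13:00 UTC.
1 February 2020 is a Saturday, so Sundays fall on 2, 9, 16, 23; the last is February 23.
1 November 2020 is a Sunday, so the first Saturday is November 7 and the third is November 21.
At the standard offset (UTC−07:00), 13:00 UTC − 7h = 06:00 Lumosa Standard Time standard time.
The standard-time date in Lumosa Standard Time, 22 April 2020, falls between 23 February and 21 November, so daylight saving is in effect and Lumosa Standard Time is at UTC−06:00.
13:00 UTC − 6h = 07:00 Lumosa Standard Time.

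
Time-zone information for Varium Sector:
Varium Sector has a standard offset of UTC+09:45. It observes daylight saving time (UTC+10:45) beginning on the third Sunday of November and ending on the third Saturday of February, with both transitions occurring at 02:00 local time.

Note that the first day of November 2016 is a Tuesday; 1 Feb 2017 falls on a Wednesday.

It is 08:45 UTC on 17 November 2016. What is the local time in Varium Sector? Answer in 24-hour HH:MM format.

18:30

1 November 2016 is a Tuesday, so the first Sunday is November 6 and the third is November 20.
1 February 2017 is a Wednesday, so the first Saturday is February 4 and the third is February 18.
At the standard offset (UTC+09:45), 08:45 UTC + 9h45m = 18:30 Varium Sector standard time.
The standard-time date in Varium Sector, 17 November 2016, does not fall between 20 November 2016 and 18 February 2017, so daylight saving is not in effect and Varium Sector is at UTC+09:45.
08:45 UTC + 9h45m = 18:30 local.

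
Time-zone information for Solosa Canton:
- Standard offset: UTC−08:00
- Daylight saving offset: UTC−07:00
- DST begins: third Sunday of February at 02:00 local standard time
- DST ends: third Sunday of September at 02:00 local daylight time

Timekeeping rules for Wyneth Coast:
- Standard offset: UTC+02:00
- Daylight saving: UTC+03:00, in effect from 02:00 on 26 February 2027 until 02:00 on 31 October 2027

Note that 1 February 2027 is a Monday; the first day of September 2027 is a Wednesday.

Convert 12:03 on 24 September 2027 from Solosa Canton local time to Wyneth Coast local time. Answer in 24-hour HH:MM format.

23:03

1 February 2027 is a Monday, so the first Sunday is February 7 and the third is February 21.
1 September 2027 is a Wednesday, so the first Sunday is September 5 and the third is September 19.
24 September 2027 is outside the daylight-saving period (21 February – 19 September), so Solosa Canton is on standard time, UTC−08:00.
12:03 Solosa Canton + 8h = 20:03 UTC.
At the standard offset (UTC+02:00), 20:03 UTC + 2h = 22:03 Wyneth Coast standard time.
The standard-time date in Wyneth Coast, 24 September 2027, falls between 26 February and 31 October, so daylight saving is in effect and Wyneth Coast is at UTC+03:00.
20:03 UTC + 3h = 23:03 Wyneth Coast.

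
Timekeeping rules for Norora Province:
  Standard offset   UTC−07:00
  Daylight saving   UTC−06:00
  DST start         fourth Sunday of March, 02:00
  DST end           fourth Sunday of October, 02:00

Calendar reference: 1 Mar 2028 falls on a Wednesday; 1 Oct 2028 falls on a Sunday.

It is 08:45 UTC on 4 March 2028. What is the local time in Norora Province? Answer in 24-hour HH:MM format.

1 March 2028 is a Wednesday, so the first Sunday is March 5 and the fourth is March 26.
1 October 2028 is a Sunday, so the first Sunday is October 1 and the fourth is October 22.
At the standard offset (UTC−07:00), 08:45 UTC − 7h = 01:45 Norora Province standard time.
The standard-time date in Norora Province, 4 March 2028, does not fall between 26 March and 22 October, so daylight saving is not in effect and Norora Province is at UTC−07:00.
08:45 UTC − 7h = 01:45 local.

01:45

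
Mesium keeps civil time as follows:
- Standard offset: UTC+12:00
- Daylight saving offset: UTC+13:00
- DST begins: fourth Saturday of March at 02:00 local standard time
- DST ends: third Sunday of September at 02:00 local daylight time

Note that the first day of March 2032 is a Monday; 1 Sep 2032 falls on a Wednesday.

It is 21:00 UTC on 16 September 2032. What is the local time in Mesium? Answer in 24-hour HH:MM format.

10:00

1 March 2032 is a Monday, so the first Saturday is March 6 and the fourth is March 27.
1 September 2032 is a Wednesday, so the first Sunday is September 5 and the third is September 19.
At the standard offset (UTC+12:00), 21:00 UTC + 12h = 09:00 Mesium standard time (rolling into the next day, 17 September 2032).
Daylight saving runs 27 March – 19 September; the standard-time date in Mesium, 17 September 2032, is inside that window, so Mesium is at UTC+13:00.
21:00 UTC + 13h = 10:00 local (rolling into the next day, 17 September 2032).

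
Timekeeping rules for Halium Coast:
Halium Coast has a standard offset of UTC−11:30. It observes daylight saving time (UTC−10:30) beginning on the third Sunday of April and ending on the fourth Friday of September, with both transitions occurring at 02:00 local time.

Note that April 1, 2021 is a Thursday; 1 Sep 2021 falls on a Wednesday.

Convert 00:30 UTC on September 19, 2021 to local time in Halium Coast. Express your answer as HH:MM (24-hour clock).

1 April 2021 is a Thursday, so the first Sunday is April 4 and the third is April 18.
1 September 2021 is a Wednesday, so the first Friday is September 3 and the fourth is September 24.
At the standard offset (UTC−11:30), 00:30 UTC − 11h30m = 13:00 Halium Coast standard time (rolling into the previous day, 18 September 2021).
The standard-time date in Halium Coast, September 18, 2021, falls between 18 April and 24 September, so daylight saving is in effect and Halium Coast is at UTC−10:30.
00:30 UTC − 10h30m = 14:00 local (rolling into the previous day, 18 September 2021).

14:00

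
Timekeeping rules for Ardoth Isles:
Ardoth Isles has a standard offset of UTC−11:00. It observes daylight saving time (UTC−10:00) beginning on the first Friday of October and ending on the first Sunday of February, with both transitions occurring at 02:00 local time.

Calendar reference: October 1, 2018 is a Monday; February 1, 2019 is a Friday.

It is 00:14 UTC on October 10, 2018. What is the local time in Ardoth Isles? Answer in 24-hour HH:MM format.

1 October 2018 is a Monday, so the first Friday is October 5.
1 February 2019 is a Friday, so the first Sunday is February 3.
At the standard offset (UTC−11:00), 00:14 UTC − 11h = 13:14 Ardoth Isles standard time (rolling into the previous day, 9 October 2018).
Daylight saving runs 5 October 2018 – 3 February 2019; the standard-time date in Ardoth Isles, October 9, 2018, is inside that window, so Ardoth Isles is at UTC−10:00.
00:14 UTC − 10h = 14:14 local (rolling into the previous day, 9 October 2018).

14:14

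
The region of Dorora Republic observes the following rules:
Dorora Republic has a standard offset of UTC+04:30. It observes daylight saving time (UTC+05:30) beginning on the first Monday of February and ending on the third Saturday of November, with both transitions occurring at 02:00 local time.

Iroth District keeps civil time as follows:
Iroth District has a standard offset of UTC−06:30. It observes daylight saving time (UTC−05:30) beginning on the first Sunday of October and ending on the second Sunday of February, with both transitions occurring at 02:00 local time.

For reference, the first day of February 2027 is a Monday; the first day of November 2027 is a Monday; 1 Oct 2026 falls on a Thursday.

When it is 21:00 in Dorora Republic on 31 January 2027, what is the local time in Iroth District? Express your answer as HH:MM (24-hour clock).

11:00

1 February 2027 is a Monday, so the first Monday is February 1.
1 November 2027 is a Monday, so the first Saturday is November 6 and the third is November 20.
Daylight saving runs 1 February – 20 November; 31 January 2027 is outside that window, so Dorora Republic is on standard time at UTC+04:30.
21:00 Dorora Republic − 4h30m = 16:30 UTC.
1 October 2026 is a Thursday, so the first Sunday is October 4.
1 February 2027 is a Monday, so the first Sunday is February 7 and the second is February 14.
At the standard offset (UTC−06:30), 16:30 UTC − 6h30m = 10:00 Iroth District standard time.
The standard-time date in Iroth District, 31 January 2027, lies within the daylight-saving period (4 October 2026 – 14 February 2027), so Iroth District is on daylight time, UTC−05:30.
16:30 UTC − 5h30m = 11:00 Iroth District.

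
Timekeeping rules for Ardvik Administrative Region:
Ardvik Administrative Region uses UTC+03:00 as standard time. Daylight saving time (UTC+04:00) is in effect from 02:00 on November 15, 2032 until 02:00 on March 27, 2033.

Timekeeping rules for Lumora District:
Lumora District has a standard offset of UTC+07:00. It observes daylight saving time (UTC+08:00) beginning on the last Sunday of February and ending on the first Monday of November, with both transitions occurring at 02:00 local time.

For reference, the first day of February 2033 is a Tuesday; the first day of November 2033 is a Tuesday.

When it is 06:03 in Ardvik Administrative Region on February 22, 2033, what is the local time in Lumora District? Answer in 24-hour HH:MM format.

09:03

February 22, 2033 lies within the daylight-saving period (15 November 2032 – 27 March 2033), so Ardvik Administrative Region is on daylight time, UTC+04:00.
06:03 Ardvik Administrative Region − 4h = 02:03 UTC.
1 February 2033 is a Tuesday, so Sundays fall on 6, 13, 20, 27; the last is February 27.
1 November 2033 is a Tuesday, so the first Monday is November 7.
At the standard offset (UTC+07:00), 02:03 UTC + 7h = 09:03 Lumora District standard time.
Daylight saving runs 27 February – 7 November; the standard-time date in Lumora District, February 22, 2033, is outside that window, so Lumora District is on standard time at UTC+07:00.
02:03 UTC + 7h = 09:03 Lumora District.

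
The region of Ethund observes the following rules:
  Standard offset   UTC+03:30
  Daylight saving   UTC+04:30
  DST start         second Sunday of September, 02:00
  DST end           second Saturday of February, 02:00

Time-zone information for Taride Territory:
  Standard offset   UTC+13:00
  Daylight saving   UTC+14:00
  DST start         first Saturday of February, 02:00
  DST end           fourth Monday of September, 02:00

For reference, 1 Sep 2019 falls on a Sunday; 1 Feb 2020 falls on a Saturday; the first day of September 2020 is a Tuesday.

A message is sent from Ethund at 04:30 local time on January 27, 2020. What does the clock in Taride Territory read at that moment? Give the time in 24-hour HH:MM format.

13:00

1 September 2019 is a Sunday, so the first Sunday is September 1 and the second is September 8.
1 February 2020 is a Saturday, so the first Saturday is February 1 and the second is February 8.
January 27, 2020 falls between 8 September 2019 and 8 February 2020, so daylight saving is in effect and Ethund is at UTC+04:30.
04:30 Ethund − 4h30m = 00:00 UTC.
1 February 2020 is a Saturday, so the first Saturday is February 1.
1 September 2020 is a Tuesday, so the first Monday is September 7 and the fourth is September 28.
At the standard offset (UTC+13:00), 00:00 UTC + 13h = 13:00 Taride Territory standard time.
The standard-time date in Taride Territory, January 27, 2020, does not fall between 1 February and 28 September, so daylight saving is not in effect and Taride Territory is at UTC+13:00.
00:00 UTC + 13h = 13:00 Taride Territory.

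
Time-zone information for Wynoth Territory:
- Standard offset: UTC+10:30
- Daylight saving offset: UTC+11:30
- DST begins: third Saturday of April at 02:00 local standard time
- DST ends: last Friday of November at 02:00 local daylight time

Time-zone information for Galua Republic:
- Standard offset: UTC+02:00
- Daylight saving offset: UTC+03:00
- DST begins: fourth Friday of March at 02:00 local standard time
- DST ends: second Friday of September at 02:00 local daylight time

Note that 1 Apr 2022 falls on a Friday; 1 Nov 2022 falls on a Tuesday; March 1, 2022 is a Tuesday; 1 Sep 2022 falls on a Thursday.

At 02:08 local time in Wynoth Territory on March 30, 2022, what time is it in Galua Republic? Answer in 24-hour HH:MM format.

1 April 2022 is a Friday, so the first Saturday is April 2 and the third is April 16.
1 November 2022 is a Tuesday, so Fridays fall on 4, 11, 18, 25; the last is November 25.
March 30, 2022 does not fall between 16 April and 25 November, so daylight saving is not in effect and Wynoth Territory is at UTC+10:30.
02:08 Wynoth Territory − 10h30m = 15:38 UTC (rolling into the previous day, 29 March 2022).
1 March 2022 is a Tuesday, so the first Friday is March 4 and the fourth is March 25.
1 September 2022 is a Thursday, so the first Friday is September 2 and the second is September 9.
At the standard offset (UTC+02:00), 15:38 UTC + 2h = 17:38 Galua Republic standard time.
Daylight saving runs 25 March – 9 September; the standard-time date in Galua Republic, March 29, 2022, is inside that window, so Galua Republic is at UTC+03:00.
15:38 UTC + 3h = 18:38 Galua Republic.

18:38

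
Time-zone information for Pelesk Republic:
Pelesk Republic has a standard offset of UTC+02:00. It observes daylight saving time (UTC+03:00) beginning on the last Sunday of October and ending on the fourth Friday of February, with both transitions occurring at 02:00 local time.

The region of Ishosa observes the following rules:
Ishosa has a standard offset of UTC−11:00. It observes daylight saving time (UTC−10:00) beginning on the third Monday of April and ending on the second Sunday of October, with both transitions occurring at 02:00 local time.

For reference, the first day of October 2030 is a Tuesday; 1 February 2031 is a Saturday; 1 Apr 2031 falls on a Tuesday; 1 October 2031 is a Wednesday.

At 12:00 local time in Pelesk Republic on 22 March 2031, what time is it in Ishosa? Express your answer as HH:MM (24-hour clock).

1 October 2030 is a Tuesday, so Sundays fall on 6, 13, 20, 27; the last is October 27.
1 February 2031 is a Saturday, so the first Friday is February 7 and the fourth is February 28.
Daylight saving runs 27 October 2030 – 28 February 2031; 22 March 2031 is outside that window, so Pelesk Republic is on standard time at UTC+02:00.
12:00 Pelesk Republic − 2h = 10:00 UTC.
1 April 2031 is a Tuesday, so the first Monday is April 7 and the third is April 21.
1 October 2031 is a Wednesday, so the first Sunday is October 5 and the second is October 12.
At the standard offset (UTC−11:00), 10:00 UTC − 11h = 23:00 Ishosa standard time (rolling into the previous day, 21 March 2031).
Daylight saving runs 21 April – 12 October; the standard-time date in Ishosa, 21 March 2031, is outside that window, so Ishosa is on standard time at UTC−11:00.
10:00 UTC − 11h = 23:00 Ishosa (rolling into the previous day, 21 March 2031).

23:00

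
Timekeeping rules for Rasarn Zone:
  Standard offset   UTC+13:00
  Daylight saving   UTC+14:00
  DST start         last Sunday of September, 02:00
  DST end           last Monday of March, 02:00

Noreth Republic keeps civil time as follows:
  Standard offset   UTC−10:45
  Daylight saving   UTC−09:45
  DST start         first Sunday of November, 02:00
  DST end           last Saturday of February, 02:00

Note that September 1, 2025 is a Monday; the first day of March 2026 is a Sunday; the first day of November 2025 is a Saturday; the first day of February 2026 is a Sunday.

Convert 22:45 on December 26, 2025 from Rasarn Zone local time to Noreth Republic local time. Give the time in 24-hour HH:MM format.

1 September 2025 is a Monday, so Sundays fall on 7, 14, 21, 28; the last is September 28.
1 March 2026 is a Sunday, so Mondays fall on 2, 9, 16, 23, 30; the last is March 30.
Daylight saving runs 28 September 2025 – 30 March 2026; December 26, 2025 is inside that window, so Rasarn Zone is at UTC+14:00.
22:45 Rasarn Zone − 14h = 08:45 UTC.
1 November 2025 is a Saturday, so the first Sunday is November 2.
1 February 2026 is a Sunday, so Saturdays fall on 7, 14, 21, 28; the last is February 28.
At the standard offset (UTC−10:45), 08:45 UTC − 10h45m = 22:00 Noreth Republic standard time (rolling into the previous day, 25 December 2025).
The standard-time date in Noreth Republic, December 25, 2025, falls between 2 November 2025 and 28 February 2026, so daylight saving is in effect and Noreth Republic is at UTC−09:45.
08:45 UTC − 9h45m = 23:00 Noreth Republic (rolling into the previous day, 25 December 2025).

23:00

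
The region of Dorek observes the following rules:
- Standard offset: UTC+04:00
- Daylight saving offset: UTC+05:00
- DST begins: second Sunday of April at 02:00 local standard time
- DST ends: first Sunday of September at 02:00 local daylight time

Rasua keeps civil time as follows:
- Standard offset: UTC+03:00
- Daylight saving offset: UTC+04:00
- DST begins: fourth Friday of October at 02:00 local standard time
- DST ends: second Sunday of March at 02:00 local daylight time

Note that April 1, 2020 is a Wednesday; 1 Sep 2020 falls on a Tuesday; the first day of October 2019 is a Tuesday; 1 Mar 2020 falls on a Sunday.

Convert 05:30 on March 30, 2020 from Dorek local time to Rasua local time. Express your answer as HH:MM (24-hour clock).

1 April 2020 is a Wednesday, so the first Sunday is April 5 and the second is April 12.
1 September 2020 is a Tuesday, so the first Sunday is September 6.
Daylight saving runs 12 April – 6 September; March 30, 2020 is outside that window, so Dorek is on standard time at UTC+04:00.
05:30 Dorek − 4h = 01:30 UTC.
1 October 2019 is a Tuesday, so the first Friday is October 4 and the fourth is October 25.
1 March 2020 is a Sunday, so the first Sunday is March 1 and the second is March 8.
At the standard offset (UTC+03:00), 01:30 UTC + 3h = 04:30 Rasua standard time.
Daylight saving runs 25 October 2019 – 8 March 2020; the standard-time date in Rasua, March 30, 2020, is outside that window, so Rasua is on standard time at UTC+03:00.
01:30 UTC + 3h = 04:30 Rasua.

04:30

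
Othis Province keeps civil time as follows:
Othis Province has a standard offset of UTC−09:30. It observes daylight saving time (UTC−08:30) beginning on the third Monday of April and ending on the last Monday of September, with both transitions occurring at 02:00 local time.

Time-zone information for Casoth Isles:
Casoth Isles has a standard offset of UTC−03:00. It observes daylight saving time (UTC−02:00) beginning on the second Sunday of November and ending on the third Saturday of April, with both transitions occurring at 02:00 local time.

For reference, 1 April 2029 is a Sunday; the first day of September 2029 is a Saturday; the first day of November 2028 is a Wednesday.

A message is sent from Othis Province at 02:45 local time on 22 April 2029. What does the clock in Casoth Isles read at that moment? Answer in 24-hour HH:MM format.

08:15

1 April 2029 is a Sunday, so the first Monday is April 2 and the third is April 16.
1 September 2029 is a Saturday, so Mondays fall on 3, 10, 17, 24; the last is September 24.
22 April 2029 falls between 16 April and 24 September, so daylight saving is in effect and Othis Province is at UTC−08:30.
02:45 Othis Province + 8h30m = 11:15 UTC.
1 November 2028 is a Wednesday, so the first Sunday is November 5 and the second is November 12.
1 April 2029 is a Sunday, so the first Saturday is April 7 and the third is April 21.
At the standard offset (UTC−03:00), 11:15 UTC − 3h = 08:15 Casoth Isles standard time.
The standard-time date in Casoth Isles, 22 April 2029, does not fall between 12 November 2028 and 21 April 2029, so daylight saving is not in effect and Casoth Isles is at UTC−03:00.
11:15 UTC − 3h = 08:15 Casoth Isles.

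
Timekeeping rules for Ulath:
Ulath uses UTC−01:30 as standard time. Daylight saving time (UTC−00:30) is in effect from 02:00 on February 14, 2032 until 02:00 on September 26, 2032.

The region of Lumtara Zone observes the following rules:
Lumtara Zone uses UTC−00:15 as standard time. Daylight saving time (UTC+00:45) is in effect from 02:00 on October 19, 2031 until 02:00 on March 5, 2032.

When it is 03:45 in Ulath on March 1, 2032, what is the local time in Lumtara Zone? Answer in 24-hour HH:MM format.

Daylight saving runs 14 February – 26 September; March 1, 2032 is inside that window, so Ulath is at UTC−00:30.
03:45 Ulath + 0h30m = 04:15 UTC.
At the standard offset (UTC−00:15), 04:15 UTC − 0h15m = 04:00 Lumtara Zone standard time.
The standard-time date in Lumtara Zone, March 1, 2032, falls between 19 October 2031 and 5 March 2032, so daylight saving is in effect and Lumtara Zone is at UTC+00:45.
04:15 UTC + 0h45m = 05:00 Lumtara Zone.

05:00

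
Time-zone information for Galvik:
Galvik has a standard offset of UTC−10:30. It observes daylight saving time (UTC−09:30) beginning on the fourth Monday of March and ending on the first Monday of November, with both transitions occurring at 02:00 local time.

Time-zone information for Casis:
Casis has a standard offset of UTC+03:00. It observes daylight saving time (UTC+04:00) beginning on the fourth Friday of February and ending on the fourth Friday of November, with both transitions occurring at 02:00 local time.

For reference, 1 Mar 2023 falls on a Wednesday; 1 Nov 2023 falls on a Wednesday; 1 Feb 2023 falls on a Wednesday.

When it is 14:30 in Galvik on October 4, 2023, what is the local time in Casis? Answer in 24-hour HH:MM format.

04:00

1 March 2023 is a Wednesday, so the first Monday is March 6 and the fourth is March 27.
1 November 2023 is a Wednesday, so the first Monday is November 6.
October 4, 2023 lies within the daylight-saving period (27 March – 6 November), so Galvik is on daylight time, UTC−09:30.
14:30 Galvik + 9h30m = 00:00 UTC (rolling into the next day, 5 October 2023).
1 February 2023 is a Wednesday, so the first Friday is February 3 and the fourth is February 24.
1 November 2023 is a Wednesday, so the first Friday is November 3 and the fourth is November 24.
At the standard offset (UTC+03:00), 00:00 UTC + 3h = 03:00 Casis standard time.
The standard-time date in Casis, October 5, 2023, lies within the daylight-saving period (24 February – 24 November), so Casis is on daylight time, UTC+04:00.
00:00 UTC + 4h = 04:00 Casis.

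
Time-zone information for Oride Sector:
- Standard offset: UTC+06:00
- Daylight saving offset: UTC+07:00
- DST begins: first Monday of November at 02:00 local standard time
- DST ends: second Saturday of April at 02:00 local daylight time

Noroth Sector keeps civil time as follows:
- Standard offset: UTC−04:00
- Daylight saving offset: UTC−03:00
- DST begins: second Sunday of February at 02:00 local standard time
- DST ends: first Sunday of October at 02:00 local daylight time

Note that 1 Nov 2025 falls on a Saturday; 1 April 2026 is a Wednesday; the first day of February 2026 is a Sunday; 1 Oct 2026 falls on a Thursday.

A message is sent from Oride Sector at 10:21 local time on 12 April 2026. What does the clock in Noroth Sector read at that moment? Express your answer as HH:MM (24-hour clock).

1 November 2025 is a Saturday, so the first Monday is November 3.
1 April 2026 is a Wednesday, so the first Saturday is April 4 and the second is April 11.
12 April 2026 does not fall between 3 November 2025 and 11 April 2026, so daylight saving is not in effect and Oride Sector is at UTC+06:00.
10:21 Oride Sector − 6h = 04:21 UTC.
1 February 2026 is a Sunday, so the first Sunday is February 1 and the second is February 8.
1 October 2026 is a Thursday, so the first Sunday is October 4.
At the standard offset (UTC−04:00), 04:21 UTC − 4h = 00:21 Noroth Sector standard time.
The standard-time date in Noroth Sector, 12 April 2026, falls between 8 February and 4 October, so daylight saving is in effect and Noroth Sector is at UTC−03:00.
04:21 UTC − 3h = 01:21 Noroth Sector.

01:21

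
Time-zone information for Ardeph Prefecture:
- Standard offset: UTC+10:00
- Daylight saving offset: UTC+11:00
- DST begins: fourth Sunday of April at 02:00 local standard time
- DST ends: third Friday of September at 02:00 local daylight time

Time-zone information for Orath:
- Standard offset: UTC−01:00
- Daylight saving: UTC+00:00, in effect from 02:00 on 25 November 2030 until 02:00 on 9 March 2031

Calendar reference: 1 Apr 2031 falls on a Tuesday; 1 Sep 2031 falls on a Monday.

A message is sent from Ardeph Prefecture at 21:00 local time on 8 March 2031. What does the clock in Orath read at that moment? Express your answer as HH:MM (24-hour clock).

1 April 2031 is a Tuesday, so the first Sunday is April 6 and the fourth is April 27.
1 September 2031 is a Monday, so the first Friday is September 5 and the third is September 19.
8 March 2031 is outside the daylight-saving period (27 April – 19 September), so Ardeph Prefecture is on standard time, UTC+10:00.
21:00 Ardeph Prefecture − 10h = 11:00 UTC.
At the standard offset (UTC−01:00), 11:00 UTC − 1h = 10:00 Orath standard time.
Daylight saving runs 25 November 2030 – 9 March 2031; the standard-time date in Orath, 8 March 2031, is inside that window, so Orath is at UTC+00:00.
11:00 UTC + 0h = 11:00 Orath.

11:00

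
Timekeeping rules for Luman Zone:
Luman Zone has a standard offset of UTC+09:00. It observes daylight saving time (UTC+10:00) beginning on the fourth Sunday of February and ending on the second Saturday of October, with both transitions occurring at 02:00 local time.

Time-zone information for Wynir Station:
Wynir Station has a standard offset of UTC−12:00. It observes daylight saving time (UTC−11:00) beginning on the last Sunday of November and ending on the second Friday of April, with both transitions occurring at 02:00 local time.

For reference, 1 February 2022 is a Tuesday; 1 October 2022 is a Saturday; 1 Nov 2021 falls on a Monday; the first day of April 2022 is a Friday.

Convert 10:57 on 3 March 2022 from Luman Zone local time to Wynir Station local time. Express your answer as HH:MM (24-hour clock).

1 February 2022 is a Tuesday, so the first Sunday is February 6 and the fourth is February 27.
1 October 2022 is a Saturday, so the first Saturday is October 1 and the second is October 8.
Daylight saving runs 27 February – 8 October; 3 March 2022 is inside that window, so Luman Zone is at UTC+10:00.
10:57 Luman Zone − 10h = 00:57 UTC.
1 November 2021 is a Monday, so Sundays fall on 7, 14, 21, 28; the last is November 28.
1 April 2022 is a Friday, so the first Friday is April 1 and the second is April 8.
At the standard offset (UTC−12:00), 00:57 UTC − 12h = 12:57 Wynir Station standard time (rolling into the previous day, 2 March 2022).
The standard-time date in Wynir Station, 2 March 2022, falls between 28 November 2021 and 8 April 2022, so daylight saving is in effect and Wynir Station is at UTC−11:00.
00:57 UTC − 11h = 13:57 Wynir Station (rolling into the previous day, 2 March 2022).

13:57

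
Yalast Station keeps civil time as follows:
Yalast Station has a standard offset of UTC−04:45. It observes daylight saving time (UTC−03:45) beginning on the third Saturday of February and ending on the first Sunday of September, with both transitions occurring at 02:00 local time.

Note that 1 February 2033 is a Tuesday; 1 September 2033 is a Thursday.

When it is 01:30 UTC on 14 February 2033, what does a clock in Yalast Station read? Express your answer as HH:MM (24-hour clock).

20:45

1 February 2033 is a Tuesday, so the first Saturday is February 5 and the third is February 19.
1 September 2033 is a Thursday, so the first Sunday is September 4.
At the standard offset (UTC−04:45), 01:30 UTC − 4h45m = 20:45 Yalast Station standard time (rolling into the previous day, 13 February 2033).
The standard-time date in Yalast Station, 13 February 2033, is outside the daylight-saving period (19 February – 4 September), so Yalast Station is on standard time, UTC−04:45.
01:30 UTC − 4h45m = 20:45 local (rolling into the previous day, 13 February 2033).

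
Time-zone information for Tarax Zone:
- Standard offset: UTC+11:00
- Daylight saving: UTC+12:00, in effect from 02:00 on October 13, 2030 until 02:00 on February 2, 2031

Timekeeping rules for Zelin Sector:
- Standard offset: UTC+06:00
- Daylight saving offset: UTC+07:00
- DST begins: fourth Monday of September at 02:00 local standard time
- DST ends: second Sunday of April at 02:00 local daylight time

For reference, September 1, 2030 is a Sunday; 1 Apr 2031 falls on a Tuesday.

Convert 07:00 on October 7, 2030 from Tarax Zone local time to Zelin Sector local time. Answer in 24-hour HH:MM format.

03:00

October 7, 2030 is outside the daylight-saving period (13 October 2030 – 2 February 2031), so Tarax Zone is on standard time, UTC+11:00.
07:00 Tarax Zone − 11h = 20:00 UTC (rolling into the previous day, 6 October 2030).
1 September 2030 is a Sunday, so the first Monday is September 2 and the fourth is September 23.
1 April 2031 is a Tuesday, so the first Sunday is April 6 and the second is April 13.
At the standard offset (UTC+06:00), 20:00 UTC + 6h = 02:00 Zelin Sector standard time (rolling into the next day, 7 October 2030).
The standard-time date in Zelin Sector, October 7, 2030, lies within the daylight-saving period (23 September 2030 – 13 April 2031), so Zelin Sector is on daylight time, UTC+07:00.
20:00 UTC + 7h = 03:00 Zelin Sector (rolling into the next day, 7 October 2030).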